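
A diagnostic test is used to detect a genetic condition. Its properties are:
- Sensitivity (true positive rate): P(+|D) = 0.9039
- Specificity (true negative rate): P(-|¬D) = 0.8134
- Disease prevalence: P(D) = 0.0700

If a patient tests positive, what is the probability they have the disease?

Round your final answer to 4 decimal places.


Let D = has disease, + = positive test

Given:
- P(D) = 0.0700 (prevalence)
- P(+|D) = 0.9039 (sensitivity)
- P(-|¬D) = 0.8134 (specificity)
- P(+|¬D) = 0.1866 (false positive rate = 1 - specificity)

Step 1: Find P(+)
P(+) = P(+|D)P(D) + P(+|¬D)P(¬D)
     = 0.9039 × 0.0700 + 0.1866 × 0.9300
     = 0.06327300 + 0.17353800
     = 0.23681100

Step 2: Apply Bayes' theorem for P(D|+)
P(D|+) = P(+|D)P(D) / P(+)
       = 0.06327300 / 0.23681100
       = 0.2672


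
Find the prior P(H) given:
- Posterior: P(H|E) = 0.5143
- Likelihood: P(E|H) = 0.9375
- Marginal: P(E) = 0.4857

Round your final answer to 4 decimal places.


From Bayes' theorem: P(H|E) = P(E|H) × P(H) / P(E)

Rearranging for P(H):
P(H) = P(H|E) × P(E) / P(E|H)
     = 0.5143 × 0.4857 / 0.9375
     = 0.24979551 / 0.9375
     = 0.2664


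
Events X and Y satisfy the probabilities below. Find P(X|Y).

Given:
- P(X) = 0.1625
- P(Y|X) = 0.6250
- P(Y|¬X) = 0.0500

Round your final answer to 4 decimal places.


Bayes' theorem: P(X|Y) = P(Y|X) × P(X) / P(Y)

Step 1: Calculate P(Y) using law of total probability
P(Y) = P(Y|X)P(X) + P(Y|¬X)P(¬X)
     = 0.6250 × 0.1625 + 0.0500 × 0.8375
     = 0.10156250 + 0.04187500
     = 0.14343750

Step 2: Apply Bayes' theorem
P(X|Y) = P(Y|X) × P(X) / P(Y)
       = 0.10156250 / 0.14343750
       = 0.7081


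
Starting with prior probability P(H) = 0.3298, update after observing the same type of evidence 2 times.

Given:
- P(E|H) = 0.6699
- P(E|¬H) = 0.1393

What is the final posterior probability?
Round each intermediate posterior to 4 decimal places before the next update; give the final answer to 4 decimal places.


Sequential Bayesian updating:

Initial prior: P(H) = 0.3298

Update 1:
  P(E) = 0.6699 × 0.3298 + 0.1393 × 0.6702 = 0.22093302 + 0.09335886 = 0.31429188
  P(H|E) = 0.22093302 / 0.31429188 = 0.7030

Update 2:
  P(E) = 0.6699 × 0.7030 + 0.1393 × 0.2970 = 0.47093970 + 0.04137210 = 0.51231180
  P(H|E) = 0.47093970 / 0.51231180 = 0.9192

Final posterior: 0.9192


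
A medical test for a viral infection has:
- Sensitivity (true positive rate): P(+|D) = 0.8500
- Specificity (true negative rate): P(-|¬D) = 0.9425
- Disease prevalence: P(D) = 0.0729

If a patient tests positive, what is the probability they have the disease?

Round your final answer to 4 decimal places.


Let D = has disease, + = positive test

Given:
- P(D) = 0.0729 (prevalence)
- P(+|D) = 0.8500 (sensitivity)
- P(-|¬D) = 0.9425 (specificity)
- P(+|¬D) = 0.0575 (false positive rate = 1 - specificity)

Step 1: Find P(+)
P(+) = P(+|D)P(D) + P(+|¬D)P(¬D)
     = 0.8500 × 0.0729 + 0.0575 × 0.9271
     = 0.06196500 + 0.05330825
     = 0.11527325

Step 2: Apply Bayes' theorem for P(D|+)
P(D|+) = P(+|D)P(D) / P(+)
       = 0.06196500 / 0.11527325
       = 0.5375


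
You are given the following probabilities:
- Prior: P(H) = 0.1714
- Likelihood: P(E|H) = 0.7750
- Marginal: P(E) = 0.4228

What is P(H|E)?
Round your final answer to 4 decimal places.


Using Bayes' theorem:

P(H|E) = P(E|H) × P(H) / P(E)
       = 0.7750 × 0.1714 / 0.4228
       = 0.13283500 / 0.4228
       = 0.3142

The evidence strengthens our belief in H.
Prior: 0.1714 → Posterior: 0.3142


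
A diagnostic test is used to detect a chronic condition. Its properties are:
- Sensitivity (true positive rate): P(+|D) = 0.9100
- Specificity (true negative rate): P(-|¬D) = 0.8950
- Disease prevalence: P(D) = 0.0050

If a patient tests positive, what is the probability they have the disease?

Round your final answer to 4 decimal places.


Let D = has disease, + = positive test

Given:
- P(D) = 0.0050 (prevalence)
- P(+|D) = 0.9100 (sensitivity)
- P(-|¬D) = 0.8950 (specificity)
- P(+|¬D) = 0.1050 (false positive rate = 1 - specificity)

Step 1: Find P(+)
P(+) = P(+|D)P(D) + P(+|¬D)P(¬D)
     = 0.9100 × 0.0050 + 0.1050 × 0.9950
     = 0.00455000 + 0.10447500
     = 0.10902500

Step 2: Apply Bayes' theorem for P(D|+)
P(D|+) = P(+|D)P(D) / P(+)
       = 0.00455000 / 0.10902500
       = 0.0417


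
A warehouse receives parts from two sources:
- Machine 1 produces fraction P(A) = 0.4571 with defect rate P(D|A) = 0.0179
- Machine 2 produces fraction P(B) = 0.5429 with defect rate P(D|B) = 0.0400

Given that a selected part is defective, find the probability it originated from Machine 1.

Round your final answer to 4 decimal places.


Let A = from Machine 1, D = defective

Given:
- P(A) = 0.4571, P(B) = 0.5429
- P(D|A) = 0.0179, P(D|B) = 0.0400

Step 1: Find P(D)
P(D) = P(D|A)P(A) + P(D|B)P(B)
     = 0.0179 × 0.4571 + 0.0400 × 0.5429
     = 0.00818209 + 0.02171600
     = 0.02989809

Step 2: Apply Bayes' theorem
P(A|D) = P(D|A)P(A) / P(D)
       = 0.00818209 / 0.02989809
       = 0.2737


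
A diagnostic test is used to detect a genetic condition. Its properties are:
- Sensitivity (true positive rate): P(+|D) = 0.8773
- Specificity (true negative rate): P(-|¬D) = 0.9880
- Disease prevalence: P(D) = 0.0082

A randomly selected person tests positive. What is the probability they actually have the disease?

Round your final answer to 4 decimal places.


Let D = has disease, + = positive test

Given:
- P(D) = 0.0082 (prevalence)
- P(+|D) = 0.8773 (sensitivity)
- P(-|¬D) = 0.9880 (specificity)
- P(+|¬D) = 0.0120 (false positive rate = 1 - specificity)

Step 1: Find P(+)
P(+) = P(+|D)P(D) + P(+|¬D)P(¬D)
     = 0.8773 × 0.0082 + 0.0120 × 0.9918
     = 0.00719386 + 0.01190160
     = 0.01909546

Step 2: Apply Bayes' theorem for P(D|+)
P(D|+) = P(+|D)P(D) / P(+)
       = 0.00719386 / 0.01909546
       = 0.3767


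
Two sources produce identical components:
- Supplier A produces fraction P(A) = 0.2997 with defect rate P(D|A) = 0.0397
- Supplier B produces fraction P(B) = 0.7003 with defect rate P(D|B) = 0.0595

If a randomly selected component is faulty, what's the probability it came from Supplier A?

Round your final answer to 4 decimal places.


Let A = from Supplier A, D = faulty

Given:
- P(A) = 0.2997, P(B) = 0.7003
- P(D|A) = 0.0397, P(D|B) = 0.0595

Step 1: Find P(D)
P(D) = P(D|A)P(A) + P(D|B)P(B)
     = 0.0397 × 0.2997 + 0.0595 × 0.7003
     = 0.01189809 + 0.04166785
     = 0.05356594

Step 2: Apply Bayes' theorem
P(A|D) = P(D|A)P(A) / P(D)
       = 0.01189809 / 0.05356594
       = 0.2221


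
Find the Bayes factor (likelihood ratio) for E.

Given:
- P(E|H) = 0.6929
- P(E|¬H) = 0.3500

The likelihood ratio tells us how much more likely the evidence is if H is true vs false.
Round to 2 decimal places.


Likelihood Ratio (LR) = P(E|H) / P(E|¬H)

LR = 0.6929 / 0.3500
   = 1.98

The evidence is 1.98 times more likely if H is true than if H is false.
LR > 1, so observing E raises the odds in favor of H.


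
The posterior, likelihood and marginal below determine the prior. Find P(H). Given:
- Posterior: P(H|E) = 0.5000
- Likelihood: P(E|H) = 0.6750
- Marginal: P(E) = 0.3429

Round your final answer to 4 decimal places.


From Bayes' theorem: P(H|E) = P(E|H) × P(H) / P(E)

Rearranging for P(H):
P(H) = P(H|E) × P(E) / P(E|H)
     = 0.5000 × 0.3429 / 0.6750
     = 0.17145000 / 0.6750
     = 0.2540


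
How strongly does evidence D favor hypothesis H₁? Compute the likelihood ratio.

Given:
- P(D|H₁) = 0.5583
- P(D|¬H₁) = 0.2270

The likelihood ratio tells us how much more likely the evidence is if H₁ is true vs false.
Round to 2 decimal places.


Likelihood Ratio (LR) = P(D|H₁) / P(D|¬H₁)

LR = 0.5583 / 0.2270
   = 2.46

The evidence is 2.46 times more likely if H₁ is true than if H₁ is false.
LR > 1, so observing D raises the odds in favor of H₁.


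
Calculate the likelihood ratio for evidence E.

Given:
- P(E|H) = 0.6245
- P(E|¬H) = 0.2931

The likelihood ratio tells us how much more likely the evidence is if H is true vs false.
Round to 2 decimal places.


Likelihood Ratio (LR) = P(E|H) / P(E|¬H)

LR = 0.6245 / 0.2931
   = 2.13

The evidence is 2.13 times more likely if H is true than if H is false.
LR > 1, so observing E raises the odds in favor of H.


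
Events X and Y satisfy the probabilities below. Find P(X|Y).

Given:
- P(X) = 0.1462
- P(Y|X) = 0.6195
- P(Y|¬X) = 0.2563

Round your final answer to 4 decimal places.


Bayes' theorem: P(X|Y) = P(Y|X) × P(X) / P(Y)

Step 1: Calculate P(Y) using law of total probability
P(Y) = P(Y|X)P(X) + P(Y|¬X)P(¬X)
     = 0.6195 × 0.1462 + 0.2563 × 0.8538
     = 0.09057090 + 0.21882894
     = 0.30939984

Step 2: Apply Bayes' theorem
P(X|Y) = P(Y|X) × P(X) / P(Y)
       = 0.09057090 / 0.30939984
       = 0.2927


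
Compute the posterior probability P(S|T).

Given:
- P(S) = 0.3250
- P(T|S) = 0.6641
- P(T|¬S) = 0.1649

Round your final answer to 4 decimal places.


Bayes' theorem: P(S|T) = P(T|S) × P(S) / P(T)

Step 1: Calculate P(T) using law of total probability
P(T) = P(T|S)P(S) + P(T|¬S)P(¬S)
     = 0.6641 × 0.3250 + 0.1649 × 0.6750
     = 0.21583250 + 0.11130750
     = 0.32714000

Step 2: Apply Bayes' theorem
P(S|T) = P(T|S) × P(S) / P(T)
       = 0.21583250 / 0.32714000
       = 0.6598


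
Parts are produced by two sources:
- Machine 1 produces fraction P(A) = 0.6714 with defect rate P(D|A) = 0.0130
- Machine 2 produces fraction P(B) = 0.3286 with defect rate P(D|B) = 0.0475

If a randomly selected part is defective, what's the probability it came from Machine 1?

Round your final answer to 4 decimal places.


Let A = from Machine 1, D = defective

Given:
- P(A) = 0.6714, P(B) = 0.3286
- P(D|A) = 0.0130, P(D|B) = 0.0475

Step 1: Find P(D)
P(D) = P(D|A)P(A) + P(D|B)P(B)
     = 0.0130 × 0.6714 + 0.0475 × 0.3286
     = 0.00872820 + 0.01560850
     = 0.02433670

Step 2: Apply Bayes' theorem
P(A|D) = P(D|A)P(A) / P(D)
       = 0.00872820 / 0.02433670
       = 0.3586


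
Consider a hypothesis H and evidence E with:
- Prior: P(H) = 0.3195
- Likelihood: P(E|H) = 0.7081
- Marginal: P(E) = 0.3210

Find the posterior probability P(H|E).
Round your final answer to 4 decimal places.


Using Bayes' theorem:

P(H|E) = P(E|H) × P(H) / P(E)
       = 0.7081 × 0.3195 / 0.3210
       = 0.22623795 / 0.3210
       = 0.7048

The evidence strengthens our belief in H.
Prior: 0.3195 → Posterior: 0.7048


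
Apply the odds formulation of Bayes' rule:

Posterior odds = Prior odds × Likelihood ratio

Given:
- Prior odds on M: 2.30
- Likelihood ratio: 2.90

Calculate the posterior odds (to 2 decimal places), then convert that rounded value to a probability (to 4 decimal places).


Step 1: Calculate posterior odds
Posterior odds = Prior odds × LR
               = 2.30 × 2.90
               = 6.67

Step 2: Convert to probability
P(M|E) = Posterior odds / (1 + Posterior odds)
       = 6.67 / (1 + 6.67)
       = 6.67 / 7.67
       = 0.8696

The evidence increased P(M) from 0.6970 to 0.8696.


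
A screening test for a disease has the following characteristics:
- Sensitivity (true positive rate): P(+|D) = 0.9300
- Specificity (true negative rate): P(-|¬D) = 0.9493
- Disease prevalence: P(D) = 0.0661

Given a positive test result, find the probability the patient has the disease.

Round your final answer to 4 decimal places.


Let D = has disease, + = positive test

Given:
- P(D) = 0.0661 (prevalence)
- P(+|D) = 0.9300 (sensitivity)
- P(-|¬D) = 0.9493 (specificity)
- P(+|¬D) = 0.0507 (false positive rate = 1 - specificity)

Step 1: Find P(+)
P(+) = P(+|D)P(D) + P(+|¬D)P(¬D)
     = 0.9300 × 0.0661 + 0.0507 × 0.9339
     = 0.06147300 + 0.04734873
     = 0.10882173

Step 2: Apply Bayes' theorem for P(D|+)
P(D|+) = P(+|D)P(D) / P(+)
       = 0.06147300 / 0.10882173
       = 0.5649


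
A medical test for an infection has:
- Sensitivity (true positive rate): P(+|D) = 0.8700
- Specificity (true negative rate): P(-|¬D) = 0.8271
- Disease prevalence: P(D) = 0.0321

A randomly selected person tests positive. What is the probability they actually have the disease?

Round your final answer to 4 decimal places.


Let D = has disease, + = positive test

Given:
- P(D) = 0.0321 (prevalence)
- P(+|D) = 0.8700 (sensitivity)
- P(-|¬D) = 0.8271 (specificity)
- P(+|¬D) = 0.1729 (false positive rate = 1 - specificity)

Step 1: Find P(+)
P(+) = P(+|D)P(D) + P(+|¬D)P(¬D)
     = 0.8700 × 0.0321 + 0.1729 × 0.9679
     = 0.02792700 + 0.16734991
     = 0.19527691

Step 2: Apply Bayes' theorem for P(D|+)
P(D|+) = P(+|D)P(D) / P(+)
       = 0.02792700 / 0.19527691
       = 0.1430


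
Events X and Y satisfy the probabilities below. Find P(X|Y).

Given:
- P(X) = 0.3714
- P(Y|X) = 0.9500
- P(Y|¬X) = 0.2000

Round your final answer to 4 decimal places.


Bayes' theorem: P(X|Y) = P(Y|X) × P(X) / P(Y)

Step 1: Calculate P(Y) using law of total probability
P(Y) = P(Y|X)P(X) + P(Y|¬X)P(¬X)
     = 0.9500 × 0.3714 + 0.2000 × 0.6286
     = 0.35283000 + 0.12572000
     = 0.47855000

Step 2: Apply Bayes' theorem
P(X|Y) = P(Y|X) × P(X) / P(Y)
       = 0.35283000 / 0.47855000
       = 0.7373


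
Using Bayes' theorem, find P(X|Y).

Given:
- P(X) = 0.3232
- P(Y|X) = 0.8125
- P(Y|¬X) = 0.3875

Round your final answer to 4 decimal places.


Bayes' theorem: P(X|Y) = P(Y|X) × P(X) / P(Y)

Step 1: Calculate P(Y) using law of total probability
P(Y) = P(Y|X)P(X) + P(Y|¬X)P(¬X)
     = 0.8125 × 0.3232 + 0.3875 × 0.6768
     = 0.26260000 + 0.26226000
     = 0.52486000

Step 2: Apply Bayes' theorem
P(X|Y) = P(Y|X) × P(X) / P(Y)
       = 0.26260000 / 0.52486000
       = 0.5003


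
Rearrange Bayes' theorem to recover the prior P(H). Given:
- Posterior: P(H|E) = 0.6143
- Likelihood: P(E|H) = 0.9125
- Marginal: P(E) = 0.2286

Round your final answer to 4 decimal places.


From Bayes' theorem: P(H|E) = P(E|H) × P(H) / P(E)

Rearranging for P(H):
P(H) = P(H|E) × P(E) / P(E|H)
     = 0.6143 × 0.2286 / 0.9125
     = 0.14042898 / 0.9125
     = 0.1539


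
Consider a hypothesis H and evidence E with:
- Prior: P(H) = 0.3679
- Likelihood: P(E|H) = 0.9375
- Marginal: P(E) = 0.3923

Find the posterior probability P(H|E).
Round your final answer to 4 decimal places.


Using Bayes' theorem:

P(H|E) = P(E|H) × P(H) / P(E)
       = 0.9375 × 0.3679 / 0.3923
       = 0.34490625 / 0.3923
       = 0.8792

The evidence strengthens our belief in H.
Prior: 0.3679 → Posterior: 0.8792


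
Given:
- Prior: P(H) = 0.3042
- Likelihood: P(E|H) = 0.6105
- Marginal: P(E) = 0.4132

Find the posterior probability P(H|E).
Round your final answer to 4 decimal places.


Using Bayes' theorem:

P(H|E) = P(E|H) × P(H) / P(E)
       = 0.6105 × 0.3042 / 0.4132
       = 0.18571410 / 0.4132
       = 0.4495

The evidence strengthens our belief in H.
Prior: 0.3042 → Posterior: 0.4495


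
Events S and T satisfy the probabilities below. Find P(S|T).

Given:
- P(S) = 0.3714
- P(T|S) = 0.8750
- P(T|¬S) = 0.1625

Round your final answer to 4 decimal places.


Bayes' theorem: P(S|T) = P(T|S) × P(S) / P(T)

Step 1: Calculate P(T) using law of total probability
P(T) = P(T|S)P(S) + P(T|¬S)P(¬S)
     = 0.8750 × 0.3714 + 0.1625 × 0.6286
     = 0.32497500 + 0.10214750
     = 0.42712250

Step 2: Apply Bayes' theorem
P(S|T) = P(T|S) × P(S) / P(T)
       = 0.32497500 / 0.42712250
       = 0.7608


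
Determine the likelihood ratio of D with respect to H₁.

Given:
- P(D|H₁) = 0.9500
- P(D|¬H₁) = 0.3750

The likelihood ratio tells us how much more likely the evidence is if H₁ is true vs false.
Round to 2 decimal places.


Likelihood Ratio (LR) = P(D|H₁) / P(D|¬H₁)

LR = 0.9500 / 0.3750
   = 2.53

The evidence is 2.53 times more likely if H₁ is true than if H₁ is false.
Because LR exceeds 1, D is evidence for H₁.


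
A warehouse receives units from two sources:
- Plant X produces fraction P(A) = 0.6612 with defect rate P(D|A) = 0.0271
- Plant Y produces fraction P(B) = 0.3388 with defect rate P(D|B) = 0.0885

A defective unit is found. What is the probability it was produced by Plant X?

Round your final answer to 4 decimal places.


Let A = from Plant X, D = defective

Given:
- P(A) = 0.6612, P(B) = 0.3388
- P(D|A) = 0.0271, P(D|B) = 0.0885

Step 1: Find P(D)
P(D) = P(D|A)P(A) + P(D|B)P(B)
     = 0.0271 × 0.6612 + 0.0885 × 0.3388
     = 0.01791852 + 0.02998380
     = 0.04790232

Step 2: Apply Bayes' theorem
P(A|D) = P(D|A)P(A) / P(D)
       = 0.01791852 / 0.04790232
       = 0.3741


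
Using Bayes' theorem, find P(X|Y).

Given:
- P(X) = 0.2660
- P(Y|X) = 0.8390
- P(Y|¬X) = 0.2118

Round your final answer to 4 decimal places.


Bayes' theorem: P(X|Y) = P(Y|X) × P(X) / P(Y)

Step 1: Calculate P(Y) using law of total probability
P(Y) = P(Y|X)P(X) + P(Y|¬X)P(¬X)
     = 0.8390 × 0.2660 + 0.2118 × 0.7340
     = 0.22317400 + 0.15546120
     = 0.37863520

Step 2: Apply Bayes' theorem
P(X|Y) = P(Y|X) × P(X) / P(Y)
       = 0.22317400 / 0.37863520
       = 0.5894


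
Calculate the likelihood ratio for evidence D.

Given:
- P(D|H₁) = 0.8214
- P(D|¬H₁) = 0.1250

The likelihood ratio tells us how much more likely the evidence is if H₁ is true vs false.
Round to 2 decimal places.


Likelihood Ratio (LR) = P(D|H₁) / P(D|¬H₁)

LR = 0.8214 / 0.1250
   = 6.57

The evidence is 6.57 times more likely if H₁ is true than if H₁ is false.
LR > 1, so observing D raises the odds in favor of H₁.


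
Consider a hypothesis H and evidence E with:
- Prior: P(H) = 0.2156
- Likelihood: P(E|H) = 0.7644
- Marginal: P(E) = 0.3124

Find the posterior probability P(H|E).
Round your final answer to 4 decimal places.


Using Bayes' theorem:

P(H|E) = P(E|H) × P(H) / P(E)
       = 0.7644 × 0.2156 / 0.3124
       = 0.16480464 / 0.3124
       = 0.5275

The evidence strengthens our belief in H.
Prior: 0.2156 → Posterior: 0.5275


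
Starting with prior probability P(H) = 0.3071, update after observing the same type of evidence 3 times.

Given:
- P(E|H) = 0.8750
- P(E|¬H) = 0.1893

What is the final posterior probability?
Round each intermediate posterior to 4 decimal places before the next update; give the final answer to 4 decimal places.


Sequential Bayesian updating:

Initial prior: P(H) = 0.3071

Update 1:
  P(E) = 0.8750 × 0.3071 + 0.1893 × 0.6929 = 0.26871250 + 0.13116597 = 0.39987847
  P(H|E) = 0.26871250 / 0.39987847 = 0.6720

Update 2:
  P(E) = 0.8750 × 0.6720 + 0.1893 × 0.3280 = 0.58800000 + 0.06209040 = 0.65009040
  P(H|E) = 0.58800000 / 0.65009040 = 0.9045

Update 3:
  P(E) = 0.8750 × 0.9045 + 0.1893 × 0.0955 = 0.79143750 + 0.01807815 = 0.80951565
  P(H|E) = 0.79143750 / 0.80951565 = 0.9777

Final posterior: 0.9777


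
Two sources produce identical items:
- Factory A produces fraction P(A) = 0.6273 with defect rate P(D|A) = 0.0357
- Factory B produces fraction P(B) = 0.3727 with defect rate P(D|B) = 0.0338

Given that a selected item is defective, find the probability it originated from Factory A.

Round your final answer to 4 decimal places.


Let A = from Factory A, D = defective

Given:
- P(A) = 0.6273, P(B) = 0.3727
- P(D|A) = 0.0357, P(D|B) = 0.0338

Step 1: Find P(D)
P(D) = P(D|A)P(A) + P(D|B)P(B)
     = 0.0357 × 0.6273 + 0.0338 × 0.3727
     = 0.02239461 + 0.01259726
     = 0.03499187

Step 2: Apply Bayes' theorem
P(A|D) = P(D|A)P(A) / P(D)
       = 0.02239461 / 0.03499187
       = 0.6400


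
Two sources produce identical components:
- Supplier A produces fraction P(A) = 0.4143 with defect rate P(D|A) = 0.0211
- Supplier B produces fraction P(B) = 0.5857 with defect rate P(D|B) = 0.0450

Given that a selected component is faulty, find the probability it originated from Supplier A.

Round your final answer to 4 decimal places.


Let A = from Supplier A, D = faulty

Given:
- P(A) = 0.4143, P(B) = 0.5857
- P(D|A) = 0.0211, P(D|B) = 0.0450

Step 1: Find P(D)
P(D) = P(D|A)P(A) + P(D|B)P(B)
     = 0.0211 × 0.4143 + 0.0450 × 0.5857
     = 0.00874173 + 0.02635650
     = 0.03509823

Step 2: Apply Bayes' theorem
P(A|D) = P(D|A)P(A) / P(D)
       = 0.00874173 / 0.03509823
       = 0.2491


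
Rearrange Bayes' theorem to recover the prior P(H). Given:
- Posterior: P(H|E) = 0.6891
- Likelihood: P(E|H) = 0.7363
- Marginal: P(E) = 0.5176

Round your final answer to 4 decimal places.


From Bayes' theorem: P(H|E) = P(E|H) × P(H) / P(E)

Rearranging for P(H):
P(H) = P(H|E) × P(E) / P(E|H)
     = 0.6891 × 0.5176 / 0.7363
     = 0.35667816 / 0.7363
     = 0.4844


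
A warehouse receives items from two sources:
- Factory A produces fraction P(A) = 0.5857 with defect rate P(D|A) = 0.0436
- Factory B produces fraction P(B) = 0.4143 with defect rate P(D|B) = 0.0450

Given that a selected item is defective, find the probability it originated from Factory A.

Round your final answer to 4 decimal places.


Let A = from Factory A, D = defective

Given:
- P(A) = 0.5857, P(B) = 0.4143
- P(D|A) = 0.0436, P(D|B) = 0.0450

Step 1: Find P(D)
P(D) = P(D|A)P(A) + P(D|B)P(B)
     = 0.0436 × 0.5857 + 0.0450 × 0.4143
     = 0.02553652 + 0.01864350
     = 0.04418002

Step 2: Apply Bayes' theorem
P(A|D) = P(D|A)P(A) / P(D)
       = 0.02553652 / 0.04418002
       = 0.5780


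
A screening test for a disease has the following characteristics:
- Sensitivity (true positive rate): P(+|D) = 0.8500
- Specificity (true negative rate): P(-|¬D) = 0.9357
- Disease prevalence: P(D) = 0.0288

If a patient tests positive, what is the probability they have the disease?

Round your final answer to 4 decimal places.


Let D = has disease, + = positive test

Given:
- P(D) = 0.0288 (prevalence)
- P(+|D) = 0.8500 (sensitivity)
- P(-|¬D) = 0.9357 (specificity)
- P(+|¬D) = 0.0643 (false positive rate = 1 - specificity)

Step 1: Find P(+)
P(+) = P(+|D)P(D) + P(+|¬D)P(¬D)
     = 0.8500 × 0.0288 + 0.0643 × 0.9712
     = 0.02448000 + 0.06244816
     = 0.08692816

Step 2: Apply Bayes' theorem for P(D|+)
P(D|+) = P(+|D)P(D) / P(+)
       = 0.02448000 / 0.08692816
       = 0.2816


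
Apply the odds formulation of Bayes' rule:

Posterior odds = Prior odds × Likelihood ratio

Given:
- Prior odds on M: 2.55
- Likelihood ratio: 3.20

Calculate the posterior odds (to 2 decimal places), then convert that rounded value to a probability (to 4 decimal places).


Step 1: Calculate posterior odds
Posterior odds = Prior odds × LR
               = 2.55 × 3.20
               = 8.16

Step 2: Convert to probability
P(M|E) = Posterior odds / (1 + Posterior odds)
       = 8.16 / (1 + 8.16)
       = 8.16 / 9.16
       = 0.8908

The evidence increased P(M) from 0.7183 to 0.8908.


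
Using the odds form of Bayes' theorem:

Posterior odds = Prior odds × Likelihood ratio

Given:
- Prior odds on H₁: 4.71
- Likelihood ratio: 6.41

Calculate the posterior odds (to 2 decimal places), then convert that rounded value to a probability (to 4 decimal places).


Step 1: Calculate posterior odds
Posterior odds = Prior odds × LR
               = 4.71 × 6.41
               = 30.19

Step 2: Convert to probability
P(H₁|E) = Posterior odds / (1 + Posterior odds)
       = 30.19 / (1 + 30.19)
       = 30.19 / 31.19
       = 0.9679

The evidence increased P(H₁) from 0.8249 to 0.9679.


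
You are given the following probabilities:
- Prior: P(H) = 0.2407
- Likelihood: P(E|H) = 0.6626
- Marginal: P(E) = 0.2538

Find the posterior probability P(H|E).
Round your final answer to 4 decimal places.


Using Bayes' theorem:

P(H|E) = P(E|H) × P(H) / P(E)
       = 0.6626 × 0.2407 / 0.2538
       = 0.15948782 / 0.2538
       = 0.6284

The evidence strengthens our belief in H.
Prior: 0.2407 → Posterior: 0.6284


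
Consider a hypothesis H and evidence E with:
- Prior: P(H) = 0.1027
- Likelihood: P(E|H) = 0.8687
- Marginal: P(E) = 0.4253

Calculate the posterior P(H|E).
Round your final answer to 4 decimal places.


Using Bayes' theorem:

P(H|E) = P(E|H) × P(H) / P(E)
       = 0.8687 × 0.1027 / 0.4253
       = 0.08921549 / 0.4253
       = 0.2098

The evidence strengthens our belief in H.
Prior: 0.1027 → Posterior: 0.2098


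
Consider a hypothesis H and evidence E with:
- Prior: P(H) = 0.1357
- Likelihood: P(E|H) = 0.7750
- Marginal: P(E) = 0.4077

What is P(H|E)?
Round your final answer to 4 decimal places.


Using Bayes' theorem:

P(H|E) = P(E|H) × P(H) / P(E)
       = 0.7750 × 0.1357 / 0.4077
       = 0.10516750 / 0.4077
       = 0.2580

The evidence strengthens our belief in H.
Prior: 0.1357 → Posterior: 0.2580


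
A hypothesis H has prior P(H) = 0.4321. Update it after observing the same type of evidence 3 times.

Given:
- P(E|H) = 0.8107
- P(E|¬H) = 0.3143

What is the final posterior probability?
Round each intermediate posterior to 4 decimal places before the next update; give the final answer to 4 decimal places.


Sequential Bayesian updating:

Initial prior: P(H) = 0.4321

Update 1:
  P(E) = 0.8107 × 0.4321 + 0.3143 × 0.5679 = 0.35030347 + 0.17849097 = 0.52879444
  P(H|E) = 0.35030347 / 0.52879444 = 0.6625

Update 2:
  P(E) = 0.8107 × 0.6625 + 0.3143 × 0.3375 = 0.53708875 + 0.10607625 = 0.64316500
  P(H|E) = 0.53708875 / 0.64316500 = 0.8351

Update 3:
  P(E) = 0.8107 × 0.8351 + 0.3143 × 0.1649 = 0.67701557 + 0.05182807 = 0.72884364
  P(H|E) = 0.67701557 / 0.72884364 = 0.9289

Final posterior: 0.9289


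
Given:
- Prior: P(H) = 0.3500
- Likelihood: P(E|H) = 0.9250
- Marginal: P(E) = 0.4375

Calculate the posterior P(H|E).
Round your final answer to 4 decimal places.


Using Bayes' theorem:

P(H|E) = P(E|H) × P(H) / P(E)
       = 0.9250 × 0.3500 / 0.4375
       = 0.32375000 / 0.4375
       = 0.7400

The evidence strengthens our belief in H.
Prior: 0.3500 → Posterior: 0.7400


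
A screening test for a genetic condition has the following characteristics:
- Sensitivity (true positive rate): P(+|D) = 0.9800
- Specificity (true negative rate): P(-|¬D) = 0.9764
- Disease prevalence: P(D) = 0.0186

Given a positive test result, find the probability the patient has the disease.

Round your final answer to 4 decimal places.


Let D = has disease, + = positive test

Given:
- P(D) = 0.0186 (prevalence)
- P(+|D) = 0.9800 (sensitivity)
- P(-|¬D) = 0.9764 (specificity)
- P(+|¬D) = 0.0236 (false positive rate = 1 - specificity)

Step 1: Find P(+)
P(+) = P(+|D)P(D) + P(+|¬D)P(¬D)
     = 0.9800 × 0.0186 + 0.0236 × 0.9814
     = 0.01822800 + 0.02316104
     = 0.04138904

Step 2: Apply Bayes' theorem for P(D|+)
P(D|+) = P(+|D)P(D) / P(+)
       = 0.01822800 / 0.04138904
       = 0.4404


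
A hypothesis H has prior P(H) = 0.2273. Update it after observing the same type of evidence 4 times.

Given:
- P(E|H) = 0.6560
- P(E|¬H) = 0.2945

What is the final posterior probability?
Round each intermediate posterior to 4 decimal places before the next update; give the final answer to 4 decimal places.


Sequential Bayesian updating:

Initial prior: P(H) = 0.2273

Update 1:
  P(E) = 0.6560 × 0.2273 + 0.2945 × 0.7727 = 0.14910880 + 0.22756015 = 0.37666895
  P(H|E) = 0.14910880 / 0.37666895 = 0.3959

Update 2:
  P(E) = 0.6560 × 0.3959 + 0.2945 × 0.6041 = 0.25971040 + 0.17790745 = 0.43761785
  P(H|E) = 0.25971040 / 0.43761785 = 0.5935

Update 3:
  P(E) = 0.6560 × 0.5935 + 0.2945 × 0.4065 = 0.38933600 + 0.11971425 = 0.50905025
  P(H|E) = 0.38933600 / 0.50905025 = 0.7648

Update 4:
  P(E) = 0.6560 × 0.7648 + 0.2945 × 0.2352 = 0.50170880 + 0.06926640 = 0.57097520
  P(H|E) = 0.50170880 / 0.57097520 = 0.8787

Final posterior: 0.8787


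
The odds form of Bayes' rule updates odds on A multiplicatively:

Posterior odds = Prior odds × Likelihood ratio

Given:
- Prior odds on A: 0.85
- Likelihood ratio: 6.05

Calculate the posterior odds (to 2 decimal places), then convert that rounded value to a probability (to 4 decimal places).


Step 1: Calculate posterior odds
Posterior odds = Prior odds × LR
               = 0.85 × 6.05
               = 5.14

Step 2: Convert to probability
P(A|E) = Posterior odds / (1 + Posterior odds)
       = 5.14 / (1 + 5.14)
       = 5.14 / 6.14
       = 0.8371

The evidence increased P(A) from 0.4595 to 0.8371.


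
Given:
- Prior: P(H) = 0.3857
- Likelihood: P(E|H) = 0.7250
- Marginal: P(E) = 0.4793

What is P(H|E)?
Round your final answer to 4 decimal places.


Using Bayes' theorem:

P(H|E) = P(E|H) × P(H) / P(E)
       = 0.7250 × 0.3857 / 0.4793
       = 0.27963250 / 0.4793
       = 0.5834

The evidence strengthens our belief in H.
Prior: 0.3857 → Posterior: 0.5834


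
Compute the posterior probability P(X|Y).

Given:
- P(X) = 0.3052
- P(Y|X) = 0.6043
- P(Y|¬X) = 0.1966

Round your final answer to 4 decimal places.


Bayes' theorem: P(X|Y) = P(Y|X) × P(X) / P(Y)

Step 1: Calculate P(Y) using law of total probability
P(Y) = P(Y|X)P(X) + P(Y|¬X)P(¬X)
     = 0.6043 × 0.3052 + 0.1966 × 0.6948
     = 0.18443236 + 0.13659768
     = 0.32103004

Step 2: Apply Bayes' theorem
P(X|Y) = P(Y|X) × P(X) / P(Y)
       = 0.18443236 / 0.32103004
       = 0.5745


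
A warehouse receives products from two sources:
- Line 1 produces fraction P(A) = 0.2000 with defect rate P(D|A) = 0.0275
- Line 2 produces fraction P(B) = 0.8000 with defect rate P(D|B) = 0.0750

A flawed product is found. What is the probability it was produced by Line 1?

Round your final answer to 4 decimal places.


Let A = from Line 1, D = flawed

Given:
- P(A) = 0.2000, P(B) = 0.8000
- P(D|A) = 0.0275, P(D|B) = 0.0750

Step 1: Find P(D)
P(D) = P(D|A)P(A) + P(D|B)P(B)
     = 0.0275 × 0.2000 + 0.0750 × 0.8000
     = 0.00550000 + 0.06000000
     = 0.06550000

Step 2: Apply Bayes' theorem
P(A|D) = P(D|A)P(A) / P(D)
       = 0.00550000 / 0.06550000
       = 0.0840


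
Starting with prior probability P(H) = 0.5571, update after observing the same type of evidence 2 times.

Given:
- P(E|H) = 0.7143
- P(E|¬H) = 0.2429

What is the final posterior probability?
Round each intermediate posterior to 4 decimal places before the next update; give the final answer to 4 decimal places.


Sequential Bayesian updating:

Initial prior: P(H) = 0.5571

Update 1:
  P(E) = 0.7143 × 0.5571 + 0.2429 × 0.4429 = 0.39793653 + 0.10758041 = 0.50551694
  P(H|E) = 0.39793653 / 0.50551694 = 0.7872

Update 2:
  P(E) = 0.7143 × 0.7872 + 0.2429 × 0.2128 = 0.56229696 + 0.05168912 = 0.61398608
  P(H|E) = 0.56229696 / 0.61398608 = 0.9158

Final posterior: 0.9158


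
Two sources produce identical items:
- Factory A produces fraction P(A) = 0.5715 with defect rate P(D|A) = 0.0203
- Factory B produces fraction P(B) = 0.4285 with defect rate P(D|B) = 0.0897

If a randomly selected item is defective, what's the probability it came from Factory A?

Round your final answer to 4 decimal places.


Let A = from Factory A, D = defective

Given:
- P(A) = 0.5715, P(B) = 0.4285
- P(D|A) = 0.0203, P(D|B) = 0.0897

Step 1: Find P(D)
P(D) = P(D|A)P(A) + P(D|B)P(B)
     = 0.0203 × 0.5715 + 0.0897 × 0.4285
     = 0.01160145 + 0.03843645
     = 0.05003790

Step 2: Apply Bayes' theorem
P(A|D) = P(D|A)P(A) / P(D)
       = 0.01160145 / 0.05003790
       = 0.2319


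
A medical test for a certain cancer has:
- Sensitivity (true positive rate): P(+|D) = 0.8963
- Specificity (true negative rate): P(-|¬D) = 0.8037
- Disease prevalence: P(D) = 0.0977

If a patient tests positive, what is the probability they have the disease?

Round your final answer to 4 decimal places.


Let D = has disease, + = positive test

Given:
- P(D) = 0.0977 (prevalence)
- P(+|D) = 0.8963 (sensitivity)
- P(-|¬D) = 0.8037 (specificity)
- P(+|¬D) = 0.1963 (false positive rate = 1 - specificity)

Step 1: Find P(+)
P(+) = P(+|D)P(D) + P(+|¬D)P(¬D)
     = 0.8963 × 0.0977 + 0.1963 × 0.9023
     = 0.08756851 + 0.17712149
     = 0.26469000

Step 2: Apply Bayes' theorem for P(D|+)
P(D|+) = P(+|D)P(D) / P(+)
       = 0.08756851 / 0.26469000
       = 0.3308


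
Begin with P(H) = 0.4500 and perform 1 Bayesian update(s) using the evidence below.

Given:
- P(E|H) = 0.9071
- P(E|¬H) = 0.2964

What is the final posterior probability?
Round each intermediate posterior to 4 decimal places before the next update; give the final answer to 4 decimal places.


Sequential Bayesian updating:

Initial prior: P(H) = 0.4500

Update 1:
  P(E) = 0.9071 × 0.4500 + 0.2964 × 0.5500 = 0.40819500 + 0.16302000 = 0.57121500
  P(H|E) = 0.40819500 / 0.57121500 = 0.7146

Final posterior: 0.7146


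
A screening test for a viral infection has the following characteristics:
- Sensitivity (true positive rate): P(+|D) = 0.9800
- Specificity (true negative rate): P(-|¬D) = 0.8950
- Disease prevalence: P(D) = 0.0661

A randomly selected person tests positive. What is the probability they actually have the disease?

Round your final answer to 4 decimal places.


Let D = has disease, + = positive test

Given:
- P(D) = 0.0661 (prevalence)
- P(+|D) = 0.9800 (sensitivity)
- P(-|¬D) = 0.8950 (specificity)
- P(+|¬D) = 0.1050 (false positive rate = 1 - specificity)

Step 1: Find P(+)
P(+) = P(+|D)P(D) + P(+|¬D)P(¬D)
     = 0.9800 × 0.0661 + 0.1050 × 0.9339
     = 0.06477800 + 0.09805950
     = 0.16283750

Step 2: Apply Bayes' theorem for P(D|+)
P(D|+) = P(+|D)P(D) / P(+)
       = 0.06477800 / 0.16283750
       = 0.3978


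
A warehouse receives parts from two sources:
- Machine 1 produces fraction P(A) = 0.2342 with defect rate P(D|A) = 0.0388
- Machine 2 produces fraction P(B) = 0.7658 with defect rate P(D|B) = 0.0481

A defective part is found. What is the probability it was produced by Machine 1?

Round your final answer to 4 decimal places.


Let A = from Machine 1, D = defective

Given:
- P(A) = 0.2342, P(B) = 0.7658
- P(D|A) = 0.0388, P(D|B) = 0.0481

Step 1: Find P(D)
P(D) = P(D|A)P(A) + P(D|B)P(B)
     = 0.0388 × 0.2342 + 0.0481 × 0.7658
     = 0.00908696 + 0.03683498
     = 0.04592194

Step 2: Apply Bayes' theorem
P(A|D) = P(D|A)P(A) / P(D)
       = 0.00908696 / 0.04592194
       = 0.1979


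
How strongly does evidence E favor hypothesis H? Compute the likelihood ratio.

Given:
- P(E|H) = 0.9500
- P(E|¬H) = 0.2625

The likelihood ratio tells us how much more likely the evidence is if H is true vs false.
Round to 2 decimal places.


Likelihood Ratio (LR) = P(E|H) / P(E|¬H)

LR = 0.9500 / 0.2625
   = 3.62

The evidence is 3.62 times more likely if H is true than if H is false.
Since LR > 1, the evidence supports H over ¬H.


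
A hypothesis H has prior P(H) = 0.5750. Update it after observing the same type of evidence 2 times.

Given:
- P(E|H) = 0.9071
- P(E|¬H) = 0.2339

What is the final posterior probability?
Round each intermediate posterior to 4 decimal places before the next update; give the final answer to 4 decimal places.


Sequential Bayesian updating:

Initial prior: P(H) = 0.5750

Update 1:
  P(E) = 0.9071 × 0.5750 + 0.2339 × 0.4250 = 0.52158250 + 0.09940750 = 0.62099000
  P(H|E) = 0.52158250 / 0.62099000 = 0.8399

Update 2:
  P(E) = 0.9071 × 0.8399 + 0.2339 × 0.1601 = 0.76187329 + 0.03744739 = 0.79932068
  P(H|E) = 0.76187329 / 0.79932068 = 0.9532

Final posterior: 0.9532


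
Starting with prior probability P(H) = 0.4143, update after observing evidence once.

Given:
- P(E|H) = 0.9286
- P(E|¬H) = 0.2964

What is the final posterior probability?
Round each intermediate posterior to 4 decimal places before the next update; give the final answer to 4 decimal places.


Sequential Bayesian updating:

Initial prior: P(H) = 0.4143

Update 1:
  P(E) = 0.9286 × 0.4143 + 0.2964 × 0.5857 = 0.38471898 + 0.17360148 = 0.55832046
  P(H|E) = 0.38471898 / 0.55832046 = 0.6891

Final posterior: 0.6891


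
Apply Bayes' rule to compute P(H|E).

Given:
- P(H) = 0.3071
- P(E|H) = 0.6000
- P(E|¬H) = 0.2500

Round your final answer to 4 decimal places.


Bayes' theorem: P(H|E) = P(E|H) × P(H) / P(E)

Step 1: Calculate P(E) using law of total probability
P(E) = P(E|H)P(H) + P(E|¬H)P(¬H)
     = 0.6000 × 0.3071 + 0.2500 × 0.6929
     = 0.18426000 + 0.17322500
     = 0.35748500

Step 2: Apply Bayes' theorem
P(H|E) = P(E|H) × P(H) / P(E)
       = 0.18426000 / 0.35748500
       = 0.5154


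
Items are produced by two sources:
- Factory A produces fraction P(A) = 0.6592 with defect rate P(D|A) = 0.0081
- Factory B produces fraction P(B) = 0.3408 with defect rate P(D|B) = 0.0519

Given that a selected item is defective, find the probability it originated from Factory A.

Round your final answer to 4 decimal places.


Let A = from Factory A, D = defective

Given:
- P(A) = 0.6592, P(B) = 0.3408
- P(D|A) = 0.0081, P(D|B) = 0.0519

Step 1: Find P(D)
P(D) = P(D|A)P(A) + P(D|B)P(B)
     = 0.0081 × 0.6592 + 0.0519 × 0.3408
     = 0.00533952 + 0.01768752
     = 0.02302704

Step 2: Apply Bayes' theorem
P(A|D) = P(D|A)P(A) / P(D)
       = 0.00533952 / 0.02302704
       = 0.2319


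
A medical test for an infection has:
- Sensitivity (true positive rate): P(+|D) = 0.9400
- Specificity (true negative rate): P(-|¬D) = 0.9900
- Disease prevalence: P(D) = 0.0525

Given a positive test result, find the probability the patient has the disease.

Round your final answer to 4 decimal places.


Let D = has disease, + = positive test

Given:
- P(D) = 0.0525 (prevalence)
- P(+|D) = 0.9400 (sensitivity)
- P(-|¬D) = 0.9900 (specificity)
- P(+|¬D) = 0.0100 (false positive rate = 1 - specificity)

Step 1: Find P(+)
P(+) = P(+|D)P(D) + P(+|¬D)P(¬D)
     = 0.9400 × 0.0525 + 0.0100 × 0.9475
     = 0.04935000 + 0.00947500
     = 0.05882500

Step 2: Apply Bayes' theorem for P(D|+)
P(D|+) = P(+|D)P(D) / P(+)
       = 0.04935000 / 0.05882500
       = 0.8389


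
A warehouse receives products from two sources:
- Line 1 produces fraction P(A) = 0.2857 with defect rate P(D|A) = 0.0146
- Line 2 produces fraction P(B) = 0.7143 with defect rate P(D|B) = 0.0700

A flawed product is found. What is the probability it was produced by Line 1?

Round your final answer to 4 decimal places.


Let A = from Line 1, D = flawed

Given:
- P(A) = 0.2857, P(B) = 0.7143
- P(D|A) = 0.0146, P(D|B) = 0.0700

Step 1: Find P(D)
P(D) = P(D|A)P(A) + P(D|B)P(B)
     = 0.0146 × 0.2857 + 0.0700 × 0.7143
     = 0.00417122 + 0.05000100
     = 0.05417222

Step 2: Apply Bayes' theorem
P(A|D) = P(D|A)P(A) / P(D)
       = 0.00417122 / 0.05417222
       = 0.0770


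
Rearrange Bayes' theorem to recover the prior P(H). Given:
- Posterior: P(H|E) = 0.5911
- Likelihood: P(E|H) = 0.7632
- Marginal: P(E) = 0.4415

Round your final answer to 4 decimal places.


From Bayes' theorem: P(H|E) = P(E|H) × P(H) / P(E)

Rearranging for P(H):
P(H) = P(H|E) × P(E) / P(E|H)
     = 0.5911 × 0.4415 / 0.7632
     = 0.26097065 / 0.7632
     = 0.3419


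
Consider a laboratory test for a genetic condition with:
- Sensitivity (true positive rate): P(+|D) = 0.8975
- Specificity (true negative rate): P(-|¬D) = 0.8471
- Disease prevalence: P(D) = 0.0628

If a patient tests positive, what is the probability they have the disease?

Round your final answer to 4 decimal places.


Let D = has disease, + = positive test

Given:
- P(D) = 0.0628 (prevalence)
- P(+|D) = 0.8975 (sensitivity)
- P(-|¬D) = 0.8471 (specificity)
- P(+|¬D) = 0.1529 (false positive rate = 1 - specificity)

Step 1: Find P(+)
P(+) = P(+|D)P(D) + P(+|¬D)P(¬D)
     = 0.8975 × 0.0628 + 0.1529 × 0.9372
     = 0.05636300 + 0.14329788
     = 0.19966088

Step 2: Apply Bayes' theorem for P(D|+)
P(D|+) = P(+|D)P(D) / P(+)
       = 0.05636300 / 0.19966088
       = 0.2823


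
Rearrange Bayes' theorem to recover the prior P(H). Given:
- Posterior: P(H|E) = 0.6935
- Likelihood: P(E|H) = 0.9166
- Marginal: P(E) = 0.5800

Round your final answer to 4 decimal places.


From Bayes' theorem: P(H|E) = P(E|H) × P(H) / P(E)

Rearranging for P(H):
P(H) = P(H|E) × P(E) / P(E|H)
     = 0.6935 × 0.5800 / 0.9166
     = 0.40223000 / 0.9166
     = 0.4388


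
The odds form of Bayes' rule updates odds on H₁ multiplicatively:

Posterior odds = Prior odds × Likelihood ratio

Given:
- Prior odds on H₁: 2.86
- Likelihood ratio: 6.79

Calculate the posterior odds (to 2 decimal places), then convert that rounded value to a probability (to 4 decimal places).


Step 1: Calculate posterior odds
Posterior odds = Prior odds × LR
               = 2.86 × 6.79
               = 19.42

Step 2: Convert to probability
P(H₁|E) = Posterior odds / (1 + Posterior odds)
       = 19.42 / (1 + 19.42)
       = 19.42 / 20.42
       = 0.9510

The evidence increased P(H₁) from 0.7409 to 0.9510.
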